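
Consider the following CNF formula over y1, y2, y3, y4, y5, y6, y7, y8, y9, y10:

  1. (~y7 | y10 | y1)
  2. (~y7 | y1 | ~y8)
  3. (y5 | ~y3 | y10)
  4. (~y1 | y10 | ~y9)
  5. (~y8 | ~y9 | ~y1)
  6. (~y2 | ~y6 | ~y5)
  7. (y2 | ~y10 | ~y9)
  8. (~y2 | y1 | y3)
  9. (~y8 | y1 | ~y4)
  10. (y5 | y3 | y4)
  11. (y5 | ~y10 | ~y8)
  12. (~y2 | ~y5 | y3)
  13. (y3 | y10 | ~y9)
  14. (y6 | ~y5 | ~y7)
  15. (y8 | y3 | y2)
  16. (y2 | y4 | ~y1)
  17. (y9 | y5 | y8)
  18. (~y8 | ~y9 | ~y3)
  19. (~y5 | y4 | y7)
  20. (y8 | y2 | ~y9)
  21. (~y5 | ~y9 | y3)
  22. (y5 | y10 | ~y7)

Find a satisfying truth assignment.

y1=F  y2=T  y3=T  y4=T  y5=F  y6=T  y7=T  y8=F  y9=T  y10=T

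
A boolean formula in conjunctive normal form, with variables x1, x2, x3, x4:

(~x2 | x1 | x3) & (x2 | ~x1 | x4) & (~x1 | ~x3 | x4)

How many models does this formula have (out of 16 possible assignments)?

11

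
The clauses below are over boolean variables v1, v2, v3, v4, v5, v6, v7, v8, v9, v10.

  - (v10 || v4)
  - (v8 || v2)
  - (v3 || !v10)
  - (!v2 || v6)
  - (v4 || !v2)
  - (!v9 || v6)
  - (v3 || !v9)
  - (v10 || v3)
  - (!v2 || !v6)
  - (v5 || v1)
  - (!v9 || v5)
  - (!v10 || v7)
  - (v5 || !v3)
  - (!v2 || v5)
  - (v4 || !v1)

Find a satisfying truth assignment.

v1=False, v2=False, v3=True, v4=True, v5=True, v6=False, v7=False, v8=True, v9=False, v10=False

Check each clause:
  1. (v4 || v10) — v4 is true.
  2. (v8 || v2) — v8 is true.
  3. (!v10 || v3) — v3 is true.
  4. (!v2 || v6) — !v2 is true.
  5. (!v2 || v4) — v4 is true.
  6. (!v9 || v6) — !v9 is true.
  7. (v3 || !v9) — v3 is true.
  8. (v10 || v3) — v3 is true.
  9. (!v6 || !v2) — !v6 is true.
  10. (v5 || v1) — v5 is true.
  11. (v5 || !v9) — v5 is true.
  12. (!v10 || v7) — !v10 is true.
  13. (v5 || !v3) — v5 is true.
  14. (!v2 || v5) — v5 is true.
  15. (v4 || !v1) — v4 is true.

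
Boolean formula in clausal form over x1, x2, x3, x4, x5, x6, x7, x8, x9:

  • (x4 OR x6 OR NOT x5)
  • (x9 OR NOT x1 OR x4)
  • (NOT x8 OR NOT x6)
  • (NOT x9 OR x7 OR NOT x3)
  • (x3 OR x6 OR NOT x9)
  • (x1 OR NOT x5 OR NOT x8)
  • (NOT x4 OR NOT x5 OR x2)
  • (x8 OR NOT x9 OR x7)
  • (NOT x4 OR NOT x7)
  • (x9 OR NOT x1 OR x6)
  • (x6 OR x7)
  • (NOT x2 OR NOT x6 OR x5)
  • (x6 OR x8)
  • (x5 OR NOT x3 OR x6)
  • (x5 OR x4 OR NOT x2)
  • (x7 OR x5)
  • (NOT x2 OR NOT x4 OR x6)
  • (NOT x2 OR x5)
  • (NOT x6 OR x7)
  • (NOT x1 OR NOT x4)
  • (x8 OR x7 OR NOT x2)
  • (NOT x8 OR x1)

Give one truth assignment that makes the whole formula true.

x1=F  x2=F  x3=F  x4=F  x5=F  x6=T  x7=T  x8=F  x9=T

Try x1 = False.
  then x8 is forced to False.
  then x6 is forced to True.
  then x7 is forced to True.
  then x4 is forced to False.
Set x2 = False and propagate.
x3, x5, x9 are now unconstrained; take x3 = False, x5 = False, x9 = True.
Check each clause:
  1. (NOT x5 OR x6 OR x4) — NOT x5 is true.
  2. (NOT x1 OR x9 OR x4) — x9 is true.
  3. (NOT x6 OR NOT x8) — NOT x8 is true.
  4. (NOT x3 OR x7 OR NOT x9) — x7 is true.
  5. (x3 OR x6 OR NOT x9) — x6 is true.
  6. (x1 OR NOT x5 OR NOT x8) — NOT x8 is true.
  7. (x2 OR NOT x4 OR NOT x5) — NOT x5 is true.
  8. (NOT x9 OR x8 OR x7) — x7 is true.
  9. (NOT x4 OR NOT x7) — NOT x4 is true.
  10. (NOT x1 OR x6 OR x9) — x9 is true.
  11. (x6 OR x7) — x6 is true.
  12. (x5 OR NOT x2 OR NOT x6) — NOT x2 is true.
  13. (x6 OR x8) — x6 is true.
  14. (NOT x3 OR x5 OR x6) — NOT x3 is true.
  15. (x5 OR NOT x2 OR x4) — NOT x2 is true.
  16. (x7 OR x5) — x7 is true.
  17. (NOT x4 OR NOT x2 OR x6) — NOT x4 is true.
  18. (x5 OR NOT x2) — NOT x2 is true.
  19. (NOT x6 OR x7) — x7 is true.
  20. (NOT x1 OR NOT x4) — NOT x4 is true.
  21. (NOT x2 OR x8 OR x7) — NOT x2 is true.
  22. (NOT x8 OR x1) — NOT x8 is true.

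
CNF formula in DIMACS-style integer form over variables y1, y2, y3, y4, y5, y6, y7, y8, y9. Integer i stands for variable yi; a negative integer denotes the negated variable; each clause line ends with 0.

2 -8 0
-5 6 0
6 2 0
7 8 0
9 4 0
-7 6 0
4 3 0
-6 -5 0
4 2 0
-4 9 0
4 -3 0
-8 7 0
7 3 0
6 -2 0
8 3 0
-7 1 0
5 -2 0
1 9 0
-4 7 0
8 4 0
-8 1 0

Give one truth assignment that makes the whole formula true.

Pure literal: y1 appears only positively; assign y1 = True.
y9 occurs only positively in the remaining clauses — set y9 = True.
Try y2 = False.
  then y8 is forced to False.
  then y6 is forced to True.
  then y7 is forced to True.
  then y5 is forced to False.
  then y4 is forced to True.
  then y3 is forced to True.
Every clause has at least one true literal under this assignment.
Check each clause:
  1. {¬y8, y2} — ¬y8 is true.
  2. {y6, ¬y5} — ¬y5 is true.
  3. {y6, y2} — y6 is true.
  4. {y8, y7} — y7 is true.
  5. {y4, y9} — y9 is true.
  6. {y6, ¬y7} — y6 is true.
  7. {y4, y3} — y3 is true.
  8. {¬y5, ¬y6} — ¬y5 is true.
  9. {y4, y2} — y4 is true.
  10. {y9, ¬y4} — y9 is true.
  11. {¬y3, y4} — y4 is true.
  12. {¬y8, y7} — ¬y8 is true.
  13. {y3, y7} — y3 is true.
  14. {¬y2, y6} — y6 is true.
  15. {y3, y8} — y3 is true.
  16. {y1, ¬y7} — y1 is true.
  17. {¬y2, y5} — ¬y2 is true.
  18. {y9, y1} — y9 is true.
  19. {y7, ¬y4} — y7 is true.
  20. {y8, y4} — y4 is true.
  21. {y1, ¬y8} — ¬y8 is true.

y1=T, y2=F, y3=T, y4=T, y5=F, y6=T, y7=T, y8=F, y9=T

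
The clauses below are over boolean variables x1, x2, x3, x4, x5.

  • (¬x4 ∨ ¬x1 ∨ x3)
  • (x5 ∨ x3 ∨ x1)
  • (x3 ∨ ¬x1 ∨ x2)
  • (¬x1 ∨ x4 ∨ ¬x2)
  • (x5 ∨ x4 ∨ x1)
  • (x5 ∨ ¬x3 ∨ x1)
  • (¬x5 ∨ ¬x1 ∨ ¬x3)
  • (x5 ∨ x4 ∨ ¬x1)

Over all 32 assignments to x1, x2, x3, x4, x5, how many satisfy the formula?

10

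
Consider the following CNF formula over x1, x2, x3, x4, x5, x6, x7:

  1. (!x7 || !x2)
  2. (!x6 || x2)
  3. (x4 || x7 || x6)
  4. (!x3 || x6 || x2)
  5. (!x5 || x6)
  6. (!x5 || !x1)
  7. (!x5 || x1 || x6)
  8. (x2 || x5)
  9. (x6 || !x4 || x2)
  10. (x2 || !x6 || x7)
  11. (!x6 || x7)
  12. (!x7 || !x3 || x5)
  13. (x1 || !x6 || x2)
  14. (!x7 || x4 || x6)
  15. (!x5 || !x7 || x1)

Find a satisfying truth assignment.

x3 occurs only negated in the remaining clauses — set x3 = False.
Set x1 = False and propagate.
Branch on x2: take x2 = True.
  then x7 is forced to False.
  then x6 is forced to False.
  then x4 is forced to True.
  then x5 is forced to False.
Every clause has at least one true literal under this assignment.

x1=False, x2=True, x3=False, x4=True, x5=False, x6=False, x7=False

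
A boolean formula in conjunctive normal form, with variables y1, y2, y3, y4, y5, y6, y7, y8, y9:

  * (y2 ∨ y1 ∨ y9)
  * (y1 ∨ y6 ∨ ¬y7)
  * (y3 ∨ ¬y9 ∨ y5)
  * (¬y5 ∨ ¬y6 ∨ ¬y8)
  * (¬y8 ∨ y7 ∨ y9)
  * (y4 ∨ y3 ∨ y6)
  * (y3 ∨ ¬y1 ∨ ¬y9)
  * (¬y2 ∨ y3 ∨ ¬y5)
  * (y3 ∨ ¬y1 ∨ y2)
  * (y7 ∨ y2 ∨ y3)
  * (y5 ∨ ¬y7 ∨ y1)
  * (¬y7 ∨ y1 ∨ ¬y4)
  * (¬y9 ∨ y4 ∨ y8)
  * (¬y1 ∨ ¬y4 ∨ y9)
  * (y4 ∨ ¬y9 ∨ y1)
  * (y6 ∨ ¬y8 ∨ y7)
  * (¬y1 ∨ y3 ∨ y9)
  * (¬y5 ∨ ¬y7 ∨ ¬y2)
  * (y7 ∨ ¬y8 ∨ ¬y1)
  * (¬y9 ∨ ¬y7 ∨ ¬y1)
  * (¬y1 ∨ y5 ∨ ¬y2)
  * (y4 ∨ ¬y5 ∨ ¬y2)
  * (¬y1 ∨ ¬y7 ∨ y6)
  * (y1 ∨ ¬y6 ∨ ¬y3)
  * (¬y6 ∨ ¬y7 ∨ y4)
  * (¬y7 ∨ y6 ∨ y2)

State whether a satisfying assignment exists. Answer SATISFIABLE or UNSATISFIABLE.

SATISFIABLE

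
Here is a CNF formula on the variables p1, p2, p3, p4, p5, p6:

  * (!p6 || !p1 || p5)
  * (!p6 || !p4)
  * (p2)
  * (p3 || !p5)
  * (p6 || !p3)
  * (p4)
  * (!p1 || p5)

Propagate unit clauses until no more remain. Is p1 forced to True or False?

Unit clause (p2) sets p2 = True.
Unit clause (p4) sets p4 = True.
In (!p6 || !p4), !p4 is now false; !p6 must hold, so p6 = False.
(!p3 || p6): since p6 = False, the clause reduces to (!p3). p3 = False.
From (!p5 || p3) and p3 = False: p5 = False.
(p5 || !p1) with p5 = False leaves only !p1, so p1 = False.

False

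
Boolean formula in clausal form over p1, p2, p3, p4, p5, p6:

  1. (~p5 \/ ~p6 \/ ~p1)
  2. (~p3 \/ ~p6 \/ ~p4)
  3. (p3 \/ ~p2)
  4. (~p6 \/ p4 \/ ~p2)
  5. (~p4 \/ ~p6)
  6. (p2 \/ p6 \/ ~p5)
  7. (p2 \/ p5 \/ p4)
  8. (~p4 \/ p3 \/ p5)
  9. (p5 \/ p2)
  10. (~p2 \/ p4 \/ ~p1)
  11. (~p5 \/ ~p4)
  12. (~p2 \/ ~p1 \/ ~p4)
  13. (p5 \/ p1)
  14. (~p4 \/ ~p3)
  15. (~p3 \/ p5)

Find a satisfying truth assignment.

p1=0  p2=1  p3=1  p4=0  p5=1  p6=0

Check each clause:
  1. (~p6 \/ ~p5 \/ ~p1) — ~p6 is true.
  2. (~p4 \/ ~p6 \/ ~p3) — ~p6 is true.
  3. (~p2 \/ p3) — p3 is true.
  4. (p4 \/ ~p2 \/ ~p6) — ~p6 is true.
  5. (~p6 \/ ~p4) — ~p6 is true.
  6. (p2 \/ p6 \/ ~p5) — p2 is true.
  7. (p4 \/ p5 \/ p2) — p2 is true.
  8. (p5 \/ ~p4 \/ p3) — p3 is true.
  9. (p2 \/ p5) — p2 is true.
  10. (~p1 \/ p4 \/ ~p2) — ~p1 is true.
  11. (~p4 \/ ~p5) — ~p4 is true.
  12. (~p4 \/ ~p1 \/ ~p2) — ~p4 is true.
  13. (p1 \/ p5) — p5 is true.
  14. (~p3 \/ ~p4) — ~p4 is true.
  15. (~p3 \/ p5) — p5 is true.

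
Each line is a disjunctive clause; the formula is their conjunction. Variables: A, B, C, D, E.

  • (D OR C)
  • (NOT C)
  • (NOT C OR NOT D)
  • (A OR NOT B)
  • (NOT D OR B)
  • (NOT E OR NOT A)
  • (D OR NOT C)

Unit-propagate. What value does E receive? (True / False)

False

(NOT C) is a unit clause: C = False.
In (D OR C), C is now false; D must hold, so D = True.
(NOT D OR B) with D = True leaves only B, so B = True.
(NOT B OR A): since B = True, the clause reduces to (A). A = True.
From (NOT E OR NOT A) and A = True: E = False.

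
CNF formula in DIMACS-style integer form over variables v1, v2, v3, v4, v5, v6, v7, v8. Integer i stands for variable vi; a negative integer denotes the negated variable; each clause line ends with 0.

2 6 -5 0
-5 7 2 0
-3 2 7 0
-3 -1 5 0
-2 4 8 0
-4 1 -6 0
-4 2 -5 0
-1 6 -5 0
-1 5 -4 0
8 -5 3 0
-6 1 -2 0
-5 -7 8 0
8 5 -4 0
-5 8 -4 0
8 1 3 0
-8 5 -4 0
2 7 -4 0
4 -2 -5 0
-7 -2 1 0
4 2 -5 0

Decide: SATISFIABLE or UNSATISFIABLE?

SATISFIABLE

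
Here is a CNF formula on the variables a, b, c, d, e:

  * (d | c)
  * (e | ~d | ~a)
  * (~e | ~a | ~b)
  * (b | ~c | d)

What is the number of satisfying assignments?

13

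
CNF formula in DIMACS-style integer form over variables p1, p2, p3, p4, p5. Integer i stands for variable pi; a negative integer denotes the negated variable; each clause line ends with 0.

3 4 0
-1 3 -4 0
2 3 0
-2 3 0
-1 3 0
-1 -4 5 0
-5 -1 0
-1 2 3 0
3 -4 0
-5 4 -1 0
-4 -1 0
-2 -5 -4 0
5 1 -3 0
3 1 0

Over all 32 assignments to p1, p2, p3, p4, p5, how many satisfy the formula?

Satisfying assignments:
  p1=F p2=F p3=T p4=F p5=T
  p1=F p2=F p3=T p4=T p5=T
  p1=F p2=T p3=T p4=F p5=T
  p1=T p2=F p3=T p4=F p5=F
  p1=T p2=T p3=T p4=F p5=F
Count: 5.

5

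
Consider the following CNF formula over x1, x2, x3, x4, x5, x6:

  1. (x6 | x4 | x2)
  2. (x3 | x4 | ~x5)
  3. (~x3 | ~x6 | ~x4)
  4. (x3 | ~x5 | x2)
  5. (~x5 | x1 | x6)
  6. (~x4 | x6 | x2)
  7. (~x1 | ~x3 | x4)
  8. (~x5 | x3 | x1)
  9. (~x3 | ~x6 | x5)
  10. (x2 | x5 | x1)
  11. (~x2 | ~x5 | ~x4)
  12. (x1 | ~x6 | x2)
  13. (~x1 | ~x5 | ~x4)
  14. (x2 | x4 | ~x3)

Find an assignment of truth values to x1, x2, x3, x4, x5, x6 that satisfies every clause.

x1 = 0, x2 = 1, x3 = 1, x4 = 0, x5 = 1, x6 = 1

Branch on x1: take x1 = False.
The remaining clauses are satisfied by x2 = True, x3 = True, x4 = False, x5 = True, x6 = True.
Check each clause:
  1. (x4 | x2 | x6) — x2 is true.
  2. (x4 | ~x5 | x3) — x3 is true.
  3. (~x4 | ~x3 | ~x6) — ~x4 is true.
  4. (~x5 | x2 | x3) — x2 is true.
  5. (x6 | x1 | ~x5) — x6 is true.
  6. (x6 | x2 | ~x4) — x2 is true.
  7. (~x3 | ~x1 | x4) — ~x1 is true.
  8. (~x5 | x1 | x3) — x3 is true.
  9. (x5 | ~x3 | ~x6) — x5 is true.
  10. (x5 | x2 | x1) — x2 is true.
  11. (~x2 | ~x4 | ~x5) — ~x4 is true.
  12. (~x6 | x1 | x2) — x2 is true.
  13. (~x5 | ~x4 | ~x1) — ~x4 is true.
  14. (~x3 | x2 | x4) — x2 is true.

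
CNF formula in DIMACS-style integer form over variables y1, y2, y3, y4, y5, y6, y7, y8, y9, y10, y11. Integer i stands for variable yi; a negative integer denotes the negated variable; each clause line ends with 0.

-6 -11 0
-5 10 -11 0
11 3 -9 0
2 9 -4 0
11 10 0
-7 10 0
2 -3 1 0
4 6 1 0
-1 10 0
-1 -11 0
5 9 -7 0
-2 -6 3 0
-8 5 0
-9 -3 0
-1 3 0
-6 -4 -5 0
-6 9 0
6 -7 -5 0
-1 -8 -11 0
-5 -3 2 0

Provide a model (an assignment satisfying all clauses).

Pure literal: y8 appears only negated; assign y8 = False.
y10 occurs only positively in the remaining clauses — set y10 = True.
Try y1 = False.
Try y2 = False.
  then y3 is forced to False.
Branch on y4: take y4 = True.
  then y9 is forced to True.
  then y11 is forced to True.
  then y6 is forced to False.
The remaining clauses are satisfied by y5 = False, y7 = True.

y1 = F, y2 = F, y3 = F, y4 = T, y5 = F, y6 = F, y7 = T, y8 = F, y9 = T, y10 = T, y11 = T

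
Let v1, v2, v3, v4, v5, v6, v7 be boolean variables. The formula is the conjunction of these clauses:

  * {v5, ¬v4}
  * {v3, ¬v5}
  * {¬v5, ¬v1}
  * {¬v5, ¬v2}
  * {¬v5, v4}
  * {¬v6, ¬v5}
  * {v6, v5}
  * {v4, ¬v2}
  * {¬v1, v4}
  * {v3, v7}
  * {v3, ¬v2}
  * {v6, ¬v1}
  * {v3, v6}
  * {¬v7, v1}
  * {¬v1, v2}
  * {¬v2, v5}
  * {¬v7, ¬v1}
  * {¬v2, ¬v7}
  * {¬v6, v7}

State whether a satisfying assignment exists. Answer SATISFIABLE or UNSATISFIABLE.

Pure literal: v3 appears only positively; assign v3 = True.
Set v1 = False and propagate.
  then v7 is forced to False.
  then v6 is forced to False.
  then v5 is forced to True.
  then v2 is forced to False.
  then v4 is forced to True.
So v1=0, v2=0, v3=1, v4=1, v5=1, v6=0, v7=0 is a satisfying assignment.

SATISFIABLE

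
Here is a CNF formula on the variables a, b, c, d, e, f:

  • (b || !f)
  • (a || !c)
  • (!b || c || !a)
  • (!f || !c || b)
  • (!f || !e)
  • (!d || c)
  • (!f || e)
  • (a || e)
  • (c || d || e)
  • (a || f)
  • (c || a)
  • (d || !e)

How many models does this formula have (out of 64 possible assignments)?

Satisfying assignments:
  a=1 b=0 c=1 d=0 e=0 f=0
  a=1 b=0 c=1 d=1 e=0 f=0
  a=1 b=0 c=1 d=1 e=1 f=0
  a=1 b=1 c=1 d=0 e=0 f=0
  a=1 b=1 c=1 d=1 e=0 f=0
  a=1 b=1 c=1 d=1 e=1 f=0
That's 6 in total.

6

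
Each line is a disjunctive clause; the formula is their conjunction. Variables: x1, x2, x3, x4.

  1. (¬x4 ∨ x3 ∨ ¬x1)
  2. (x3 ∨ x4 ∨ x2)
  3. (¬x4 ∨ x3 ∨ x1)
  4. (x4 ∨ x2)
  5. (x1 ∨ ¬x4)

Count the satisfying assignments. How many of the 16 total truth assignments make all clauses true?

The models are:
  x1=F x2=T x3=F x4=F
  x1=F x2=T x3=T x4=F
  x1=T x2=F x3=T x4=T
  x1=T x2=T x3=F x4=F
  x1=T x2=T x3=T x4=F
  x1=T x2=T x3=T x4=T
That's 6 in total.

6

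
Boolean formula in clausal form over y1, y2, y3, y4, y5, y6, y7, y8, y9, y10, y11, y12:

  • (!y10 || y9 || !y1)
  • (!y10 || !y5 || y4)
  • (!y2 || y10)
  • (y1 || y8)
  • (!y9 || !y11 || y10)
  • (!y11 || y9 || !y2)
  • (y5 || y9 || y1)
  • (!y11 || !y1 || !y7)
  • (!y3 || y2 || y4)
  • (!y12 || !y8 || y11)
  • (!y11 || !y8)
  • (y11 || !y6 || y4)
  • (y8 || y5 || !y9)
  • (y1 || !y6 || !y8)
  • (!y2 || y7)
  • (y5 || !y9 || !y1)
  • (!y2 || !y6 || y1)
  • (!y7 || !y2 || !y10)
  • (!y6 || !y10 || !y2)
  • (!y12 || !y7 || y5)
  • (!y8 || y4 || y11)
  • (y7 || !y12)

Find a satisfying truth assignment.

y3 occurs only negated in the remaining clauses — set y3 = False.
Pure literal: y4 appears only positively; assign y4 = True.
Try y1 = True.
Branch on y2: take y2 = False.
The remaining clauses are satisfied by y5 = True, y6 = True, y7 = True, y8 = False, y9 = True, y10 = True, y11 = False, y12 = True.

y1=T, y2=F, y3=F, y4=T, y5=T, y6=T, y7=T, y8=F, y9=T, y10=T, y11=F, y12=T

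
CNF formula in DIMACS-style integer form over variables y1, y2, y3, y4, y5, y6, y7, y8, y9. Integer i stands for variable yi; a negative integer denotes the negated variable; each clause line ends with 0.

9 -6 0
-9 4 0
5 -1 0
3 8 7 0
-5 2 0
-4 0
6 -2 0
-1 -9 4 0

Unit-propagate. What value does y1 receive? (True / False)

Unit clause (~y4) sets y4 = False.
From (y4 | ~y9) and y4 = False: y9 = False.
From (~y6 | y9) and y9 = False: y6 = False.
From (~y2 | y6) and y6 = False: y2 = False.
From (y2 | ~y5) and y2 = False: y5 = False.
In (~y1 | y5), y5 is now false; ~y1 must hold, so y1 = False.

False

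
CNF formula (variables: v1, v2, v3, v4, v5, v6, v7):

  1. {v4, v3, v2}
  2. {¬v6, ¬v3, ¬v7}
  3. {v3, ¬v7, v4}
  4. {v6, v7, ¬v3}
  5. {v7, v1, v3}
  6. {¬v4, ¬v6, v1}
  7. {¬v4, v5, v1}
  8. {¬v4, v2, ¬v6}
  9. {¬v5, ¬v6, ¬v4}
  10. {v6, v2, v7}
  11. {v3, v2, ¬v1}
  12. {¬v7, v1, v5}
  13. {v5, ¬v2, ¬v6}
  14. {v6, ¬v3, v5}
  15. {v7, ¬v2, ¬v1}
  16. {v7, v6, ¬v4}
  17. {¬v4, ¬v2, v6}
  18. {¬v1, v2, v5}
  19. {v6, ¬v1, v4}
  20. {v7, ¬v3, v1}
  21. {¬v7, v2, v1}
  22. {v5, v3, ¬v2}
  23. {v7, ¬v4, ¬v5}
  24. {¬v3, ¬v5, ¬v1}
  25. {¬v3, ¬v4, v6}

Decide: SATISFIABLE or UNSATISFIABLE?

SATISFIABLE

Branch on v1: take v1 = False.
Branch on v2: take v2 = True.
Branch on v3: take v3 = True.
  then v7 is forced to True.
  then v6 is forced to False.
  then v5 is forced to True.
  then v4 is forced to False.
So v1=0, v2=1, v3=1, v4=0, v5=1, v6=0, v7=1 is a satisfying assignment.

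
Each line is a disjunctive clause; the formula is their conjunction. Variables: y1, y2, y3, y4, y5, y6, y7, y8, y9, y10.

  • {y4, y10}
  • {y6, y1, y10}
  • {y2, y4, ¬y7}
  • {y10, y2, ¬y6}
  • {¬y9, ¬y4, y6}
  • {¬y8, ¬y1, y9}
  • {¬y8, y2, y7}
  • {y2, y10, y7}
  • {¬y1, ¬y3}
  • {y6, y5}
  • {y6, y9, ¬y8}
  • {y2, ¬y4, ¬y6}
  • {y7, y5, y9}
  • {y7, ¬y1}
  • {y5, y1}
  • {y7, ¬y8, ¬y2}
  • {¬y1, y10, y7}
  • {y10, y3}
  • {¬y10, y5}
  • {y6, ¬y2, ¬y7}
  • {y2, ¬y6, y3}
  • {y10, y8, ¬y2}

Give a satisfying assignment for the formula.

Pure literal: y5 appears only positively; assign y5 = True.
Branch on y1: take y1 = False.
The remaining clauses are satisfied by y2 = True, y3 = False, y4 = True, y6 = True, y7 = True, y8 = True, y9 = False, y10 = True.
Every clause has at least one true literal under this assignment.

y1 = False, y2 = True, y3 = False, y4 = True, y5 = True, y6 = True, y7 = True, y8 = True, y9 = False, y10 = True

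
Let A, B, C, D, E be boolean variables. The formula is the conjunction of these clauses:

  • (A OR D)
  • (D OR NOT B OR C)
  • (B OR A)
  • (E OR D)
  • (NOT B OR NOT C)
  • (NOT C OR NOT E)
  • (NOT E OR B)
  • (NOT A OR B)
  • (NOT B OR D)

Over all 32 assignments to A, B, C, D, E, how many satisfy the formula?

4

Satisfying assignments:
  A=0 B=1 C=0 D=1 E=0
  A=0 B=1 C=0 D=1 E=1
  A=1 B=1 C=0 D=1 E=0
  A=1 B=1 C=0 D=1 E=1
That's 4 in total.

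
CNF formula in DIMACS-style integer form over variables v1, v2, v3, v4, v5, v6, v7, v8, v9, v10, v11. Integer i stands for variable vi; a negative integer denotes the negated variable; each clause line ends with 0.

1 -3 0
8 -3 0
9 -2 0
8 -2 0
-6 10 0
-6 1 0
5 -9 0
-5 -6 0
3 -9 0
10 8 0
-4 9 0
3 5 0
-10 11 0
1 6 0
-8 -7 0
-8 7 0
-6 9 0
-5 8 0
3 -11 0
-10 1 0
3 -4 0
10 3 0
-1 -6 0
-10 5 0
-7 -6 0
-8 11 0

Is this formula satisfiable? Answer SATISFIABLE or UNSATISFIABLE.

UNSATISFIABLE

v3 = True:
  propagation gives v1=True, v8=True, v7=False; an empty clause results — contradiction.
v3 = False:
  propagation gives v9=False, v2=False, v4=False, v5=True; an empty clause results — contradiction.
Every branch closes, so no satisfying assignment exists.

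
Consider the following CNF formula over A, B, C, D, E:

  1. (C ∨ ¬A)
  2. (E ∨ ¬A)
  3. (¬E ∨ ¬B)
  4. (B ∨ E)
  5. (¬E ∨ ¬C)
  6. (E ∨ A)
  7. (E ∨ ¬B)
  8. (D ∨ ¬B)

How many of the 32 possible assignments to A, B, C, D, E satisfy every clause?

2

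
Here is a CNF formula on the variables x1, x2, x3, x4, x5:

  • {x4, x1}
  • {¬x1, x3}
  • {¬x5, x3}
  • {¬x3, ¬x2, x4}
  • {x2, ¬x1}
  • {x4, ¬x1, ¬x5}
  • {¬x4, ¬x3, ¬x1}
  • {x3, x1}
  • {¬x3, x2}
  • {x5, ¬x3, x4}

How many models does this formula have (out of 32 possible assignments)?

2

The models are:
  x1=F x2=T x3=T x4=T x5=F
  x1=F x2=T x3=T x4=T x5=T
Count: 2.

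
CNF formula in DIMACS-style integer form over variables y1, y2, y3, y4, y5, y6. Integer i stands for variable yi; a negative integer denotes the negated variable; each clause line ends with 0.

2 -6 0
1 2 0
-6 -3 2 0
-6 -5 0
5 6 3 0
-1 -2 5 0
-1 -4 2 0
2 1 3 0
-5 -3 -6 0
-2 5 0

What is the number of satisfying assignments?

Split on y2, then y5.
  y2=T, y5=T: forces y6=F; y1, y3, y4 free → 2^3 = 8.
  y2=T, y5=F: a clause becomes empty — 0.
  y2=F, y5=T: remaining (y1,y3,y4,y6) ∈ {(T,F,F,F); (T,T,F,F)} — 2.
  y2=F, y5=F: remaining (y1,y3,y4,y6) ∈ {(T,T,F,F)} — 1.
Total: 8 + 0 + 2 + 1 = 11.

11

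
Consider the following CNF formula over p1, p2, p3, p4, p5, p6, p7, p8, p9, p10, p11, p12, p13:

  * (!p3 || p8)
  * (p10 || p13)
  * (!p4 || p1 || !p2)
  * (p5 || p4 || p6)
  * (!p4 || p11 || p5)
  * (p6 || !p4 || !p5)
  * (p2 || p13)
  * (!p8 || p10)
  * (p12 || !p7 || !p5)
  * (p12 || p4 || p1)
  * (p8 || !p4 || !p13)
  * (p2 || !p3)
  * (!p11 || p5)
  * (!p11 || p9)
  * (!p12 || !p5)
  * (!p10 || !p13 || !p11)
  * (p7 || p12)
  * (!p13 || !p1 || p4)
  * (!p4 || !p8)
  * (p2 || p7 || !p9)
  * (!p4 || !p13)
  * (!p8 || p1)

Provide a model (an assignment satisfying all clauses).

p1=True, p2=True, p3=False, p4=False, p5=False, p6=True, p7=True, p8=False, p9=True, p10=True, p11=False, p12=False, p13=False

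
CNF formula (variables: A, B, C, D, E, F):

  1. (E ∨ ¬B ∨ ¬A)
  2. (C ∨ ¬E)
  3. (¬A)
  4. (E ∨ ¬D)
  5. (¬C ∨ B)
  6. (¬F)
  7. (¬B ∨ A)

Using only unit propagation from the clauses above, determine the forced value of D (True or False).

False

(¬A) stands alone — A = False.
Unit clause (¬F) sets F = False.
In (¬B ∨ A), A is now false; ¬B must hold, so B = False.
(¬C ∨ B) with B = False leaves only ¬C, so C = False.
(¬E ∨ C) with C = False leaves only ¬E, so E = False.
From (¬D ∨ E) and E = False: D = False.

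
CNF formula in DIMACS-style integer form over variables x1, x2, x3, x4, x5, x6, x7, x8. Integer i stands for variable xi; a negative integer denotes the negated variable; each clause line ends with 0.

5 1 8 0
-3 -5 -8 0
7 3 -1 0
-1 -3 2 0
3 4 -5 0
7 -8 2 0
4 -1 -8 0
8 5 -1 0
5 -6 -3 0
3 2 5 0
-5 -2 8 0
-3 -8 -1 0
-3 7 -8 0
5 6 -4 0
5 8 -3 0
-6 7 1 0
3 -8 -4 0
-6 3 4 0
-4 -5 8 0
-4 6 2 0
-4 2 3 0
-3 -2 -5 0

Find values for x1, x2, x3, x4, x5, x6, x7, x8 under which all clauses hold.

Pure literal: x7 appears only positively; assign x7 = True.
Branch on x1: take x1 = False.
The remaining clauses are satisfied by x2 = True, x3 = True, x4 = False, x5 = False, x6 = False, x8 = True.

x1=F, x2=T, x3=T, x4=F, x5=F, x6=F, x7=T, x8=T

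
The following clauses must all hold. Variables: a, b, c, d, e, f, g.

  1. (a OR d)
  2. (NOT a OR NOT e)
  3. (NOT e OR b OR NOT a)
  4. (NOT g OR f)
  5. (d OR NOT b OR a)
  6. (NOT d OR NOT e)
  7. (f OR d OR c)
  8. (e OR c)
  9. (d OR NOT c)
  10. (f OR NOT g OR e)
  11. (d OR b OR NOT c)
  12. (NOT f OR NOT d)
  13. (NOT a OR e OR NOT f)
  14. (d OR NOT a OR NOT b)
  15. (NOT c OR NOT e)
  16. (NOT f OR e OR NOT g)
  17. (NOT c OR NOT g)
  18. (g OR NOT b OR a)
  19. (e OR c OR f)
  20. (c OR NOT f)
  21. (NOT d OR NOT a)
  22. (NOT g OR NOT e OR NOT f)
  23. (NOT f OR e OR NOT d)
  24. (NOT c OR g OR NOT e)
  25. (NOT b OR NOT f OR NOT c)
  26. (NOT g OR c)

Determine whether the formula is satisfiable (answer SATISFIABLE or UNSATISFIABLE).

SATISFIABLE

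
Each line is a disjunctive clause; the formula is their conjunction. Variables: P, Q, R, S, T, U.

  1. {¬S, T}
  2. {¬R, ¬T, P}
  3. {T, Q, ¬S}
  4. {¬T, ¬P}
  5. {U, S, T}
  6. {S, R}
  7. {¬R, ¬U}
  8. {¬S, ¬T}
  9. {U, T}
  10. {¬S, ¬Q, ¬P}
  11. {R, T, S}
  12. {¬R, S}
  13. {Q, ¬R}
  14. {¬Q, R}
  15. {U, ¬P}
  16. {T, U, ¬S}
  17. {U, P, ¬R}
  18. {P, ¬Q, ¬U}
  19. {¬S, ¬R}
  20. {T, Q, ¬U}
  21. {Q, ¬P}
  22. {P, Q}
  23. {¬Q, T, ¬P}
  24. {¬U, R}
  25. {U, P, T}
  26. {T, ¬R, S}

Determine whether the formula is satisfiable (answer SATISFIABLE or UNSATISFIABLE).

UNSATISFIABLE

T = True:
  propagation gives P=False, R=False, S=True; an empty clause results — contradiction.
T = False:
  propagation gives S=False, U=True, R=True; an empty clause results — contradiction.
Every branch closes, so no satisfying assignment exists.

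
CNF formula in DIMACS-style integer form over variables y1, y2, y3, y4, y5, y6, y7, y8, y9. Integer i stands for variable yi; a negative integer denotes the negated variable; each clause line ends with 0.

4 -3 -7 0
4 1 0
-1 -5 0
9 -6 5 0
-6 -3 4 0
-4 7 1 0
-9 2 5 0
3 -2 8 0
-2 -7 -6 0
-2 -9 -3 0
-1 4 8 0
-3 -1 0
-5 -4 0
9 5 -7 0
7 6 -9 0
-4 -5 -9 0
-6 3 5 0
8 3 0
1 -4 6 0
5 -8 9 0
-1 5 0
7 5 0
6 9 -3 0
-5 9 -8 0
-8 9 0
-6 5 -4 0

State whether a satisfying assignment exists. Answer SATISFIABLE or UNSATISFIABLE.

y5 = True:
  propagation gives y1=False, y4=True; an empty clause results — contradiction.
y5 = False:
  propagation gives y1=False, y4=True, y7=True, y9=True; an empty clause results — contradiction.
Every branch closes, so no satisfying assignment exists.

UNSATISFIABLE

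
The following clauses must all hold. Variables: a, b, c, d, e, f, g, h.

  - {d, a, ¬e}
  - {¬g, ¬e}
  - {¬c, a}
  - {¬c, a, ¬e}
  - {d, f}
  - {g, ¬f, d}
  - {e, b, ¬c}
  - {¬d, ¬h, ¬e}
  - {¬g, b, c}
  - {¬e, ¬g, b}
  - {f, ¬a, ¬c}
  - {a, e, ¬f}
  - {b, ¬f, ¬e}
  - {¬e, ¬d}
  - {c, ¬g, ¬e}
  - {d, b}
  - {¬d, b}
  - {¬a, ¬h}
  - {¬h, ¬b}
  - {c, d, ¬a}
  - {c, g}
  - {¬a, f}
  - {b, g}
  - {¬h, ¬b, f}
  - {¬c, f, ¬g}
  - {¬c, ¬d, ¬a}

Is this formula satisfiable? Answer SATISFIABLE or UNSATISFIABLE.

SATISFIABLE

h occurs only negated in the remaining clauses — set h = False.
Try a = True.
  then f is forced to True.
Try b = True.
For the remaining variables, c = True, d = False, e = False, g = True works.
So a=T  b=T  c=T  d=F  e=F  f=T  g=T  h=F is a satisfying assignment.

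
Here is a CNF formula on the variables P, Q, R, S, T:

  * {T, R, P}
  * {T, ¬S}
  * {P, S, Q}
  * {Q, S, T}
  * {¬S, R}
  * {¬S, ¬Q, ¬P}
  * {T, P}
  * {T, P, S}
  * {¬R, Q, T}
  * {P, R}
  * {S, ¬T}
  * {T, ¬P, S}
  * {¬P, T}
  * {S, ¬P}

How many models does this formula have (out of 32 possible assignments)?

3

Satisfying assignments:
  P=F Q=F R=T S=T T=T
  P=F Q=T R=T S=T T=T
  P=T Q=F R=T S=T T=T
Count: 3.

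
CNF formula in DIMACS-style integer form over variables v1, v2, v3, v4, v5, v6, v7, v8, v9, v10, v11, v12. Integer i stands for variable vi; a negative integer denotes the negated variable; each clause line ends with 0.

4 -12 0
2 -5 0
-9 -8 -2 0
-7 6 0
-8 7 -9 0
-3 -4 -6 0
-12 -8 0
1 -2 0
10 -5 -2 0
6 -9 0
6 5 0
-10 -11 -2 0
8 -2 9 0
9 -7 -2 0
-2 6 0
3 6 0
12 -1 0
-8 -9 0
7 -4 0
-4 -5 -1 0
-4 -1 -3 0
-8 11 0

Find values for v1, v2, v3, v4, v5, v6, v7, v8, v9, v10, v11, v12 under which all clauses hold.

Try v1 = False.
  then v2 is forced to False.
  then v5 is forced to False.
  then v6 is forced to True.
The remaining clauses are satisfied by v3 = False, v4 = True, v7 = True, v8 = False, v9 = True, v10 = False, v11 = False, v12 = True.
Every clause has at least one true literal under this assignment.

v1 = False  v2 = False  v3 = False  v4 = True  v5 = False  v6 = True  v7 = True  v8 = False  v9 = True  v10 = False  v11 = False  v12 = True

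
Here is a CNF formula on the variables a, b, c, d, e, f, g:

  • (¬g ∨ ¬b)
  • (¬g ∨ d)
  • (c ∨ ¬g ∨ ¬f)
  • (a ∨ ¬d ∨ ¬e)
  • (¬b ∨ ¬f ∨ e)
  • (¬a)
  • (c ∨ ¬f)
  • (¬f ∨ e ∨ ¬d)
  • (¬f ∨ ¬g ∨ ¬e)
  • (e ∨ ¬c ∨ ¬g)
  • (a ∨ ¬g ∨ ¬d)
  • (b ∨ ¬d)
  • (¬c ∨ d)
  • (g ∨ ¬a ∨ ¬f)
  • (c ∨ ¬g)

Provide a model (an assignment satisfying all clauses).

The clause (¬a) is unit: a must be False.
f occurs only negated in the remaining clauses — set f = False.
Pure literal: g appears only negated; assign g = False.
Try b = True.
Try c = True.
  then d is forced to True.
  then e is forced to False.
Check each clause:
  1. (¬b ∨ ¬g) — ¬g is true.
  2. (¬g ∨ d) — ¬g is true.
  3. (c ∨ ¬f ∨ ¬g) — ¬g is true.
  4. (¬e ∨ ¬d ∨ a) — ¬e is true.
  5. (e ∨ ¬f ∨ ¬b) — ¬f is true.
  6. (¬a) — ¬a is true.
  7. (c ∨ ¬f) — ¬f is true.
  8. (¬d ∨ ¬f ∨ e) — ¬f is true.
  9. (¬f ∨ ¬g ∨ ¬e) — ¬g is true.
  10. (¬c ∨ ¬g ∨ e) — ¬g is true.
  11. (¬d ∨ a ∨ ¬g) — ¬g is true.
  12. (b ∨ ¬d) — b is true.
  13. (d ∨ ¬c) — d is true.
  14. (¬a ∨ g ∨ ¬f) — ¬f is true.
  15. (c ∨ ¬g) — ¬g is true.

a=False, b=True, c=True, d=True, e=False, f=False, g=False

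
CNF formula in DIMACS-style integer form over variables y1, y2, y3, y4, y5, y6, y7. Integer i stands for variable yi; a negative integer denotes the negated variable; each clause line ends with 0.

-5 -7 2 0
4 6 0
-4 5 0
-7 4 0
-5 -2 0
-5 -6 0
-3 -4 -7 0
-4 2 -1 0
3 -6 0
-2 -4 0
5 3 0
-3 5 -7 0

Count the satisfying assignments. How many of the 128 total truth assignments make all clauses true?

6

The models are:
  y1=0 y2=0 y3=0 y4=1 y5=1 y6=0 y7=0
  y1=0 y2=0 y3=1 y4=0 y5=0 y6=1 y7=0
  y1=0 y2=0 y3=1 y4=1 y5=1 y6=0 y7=0
  y1=0 y2=1 y3=1 y4=0 y5=0 y6=1 y7=0
  y1=1 y2=0 y3=1 y4=0 y5=0 y6=1 y7=0
  y1=1 y2=1 y3=1 y4=0 y5=0 y6=1 y7=0
That's 6 in total.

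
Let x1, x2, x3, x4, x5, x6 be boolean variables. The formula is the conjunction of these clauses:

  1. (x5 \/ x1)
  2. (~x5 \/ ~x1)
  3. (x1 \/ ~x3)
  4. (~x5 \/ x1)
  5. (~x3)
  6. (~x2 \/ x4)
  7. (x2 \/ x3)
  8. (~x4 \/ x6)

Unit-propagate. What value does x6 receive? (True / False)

True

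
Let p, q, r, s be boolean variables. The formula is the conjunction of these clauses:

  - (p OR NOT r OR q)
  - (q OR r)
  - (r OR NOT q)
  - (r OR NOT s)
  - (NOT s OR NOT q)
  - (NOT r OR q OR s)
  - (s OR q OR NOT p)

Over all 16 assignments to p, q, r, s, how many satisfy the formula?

The models are:
  p=F q=T r=T s=F
  p=T q=F r=T s=T
  p=T q=T r=T s=F
Count: 3.

3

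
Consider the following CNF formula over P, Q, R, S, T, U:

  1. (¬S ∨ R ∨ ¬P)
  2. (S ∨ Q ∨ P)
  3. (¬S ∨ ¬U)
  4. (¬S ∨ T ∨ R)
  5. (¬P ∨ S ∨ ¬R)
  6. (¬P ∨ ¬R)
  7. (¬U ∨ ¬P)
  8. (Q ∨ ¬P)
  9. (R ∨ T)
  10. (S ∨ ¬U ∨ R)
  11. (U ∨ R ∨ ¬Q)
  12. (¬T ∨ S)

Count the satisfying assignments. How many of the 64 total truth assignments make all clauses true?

7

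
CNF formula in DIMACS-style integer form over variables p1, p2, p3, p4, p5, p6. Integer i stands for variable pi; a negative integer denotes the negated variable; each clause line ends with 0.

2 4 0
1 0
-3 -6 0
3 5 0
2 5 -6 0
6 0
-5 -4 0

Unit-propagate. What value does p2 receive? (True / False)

(p1) stands alone — p1 = True.
(p6) stands alone — p6 = True.
From (~p6 | ~p3) and p6 = True: p3 = False.
From (p3 | p5) and p3 = False: p5 = True.
From (~p4 | ~p5) and p5 = True: p4 = False.
(p4 | p2): since p4 = False, the clause reduces to (p2). p2 = True.

True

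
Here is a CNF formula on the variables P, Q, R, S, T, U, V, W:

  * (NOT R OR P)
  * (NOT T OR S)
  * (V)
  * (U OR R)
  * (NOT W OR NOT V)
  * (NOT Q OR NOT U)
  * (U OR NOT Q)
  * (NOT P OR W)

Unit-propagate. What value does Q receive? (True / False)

(V) is a unit clause: V = True.
(NOT W OR NOT V) with V = True leaves only NOT W, so W = False.
From (NOT P OR W) and W = False: P = False.
(P OR NOT R): since P = False, the clause reduces to (NOT R). R = False.
(U OR R): since R = False, the clause reduces to (U). U = True.
(NOT Q OR NOT U) with U = True leaves only NOT Q, so Q = False.

False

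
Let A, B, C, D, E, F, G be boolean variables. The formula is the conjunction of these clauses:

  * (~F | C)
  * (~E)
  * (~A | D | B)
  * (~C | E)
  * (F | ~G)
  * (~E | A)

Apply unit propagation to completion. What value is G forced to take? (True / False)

False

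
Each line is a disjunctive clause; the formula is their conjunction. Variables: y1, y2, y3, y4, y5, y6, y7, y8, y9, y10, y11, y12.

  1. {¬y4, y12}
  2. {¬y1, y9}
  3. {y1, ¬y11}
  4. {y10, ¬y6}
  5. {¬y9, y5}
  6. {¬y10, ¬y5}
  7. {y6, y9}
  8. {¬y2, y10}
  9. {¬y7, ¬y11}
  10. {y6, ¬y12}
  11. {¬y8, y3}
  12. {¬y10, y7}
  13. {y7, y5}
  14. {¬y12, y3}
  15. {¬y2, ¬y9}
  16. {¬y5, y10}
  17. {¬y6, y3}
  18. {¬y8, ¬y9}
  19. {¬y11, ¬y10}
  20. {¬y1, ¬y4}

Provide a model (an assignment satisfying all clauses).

y1 = F, y2 = F, y3 = T, y4 = T, y5 = F, y6 = T, y7 = T, y8 = T, y9 = F, y10 = T, y11 = F, y12 = T

y2 occurs only negated in the remaining clauses — set y2 = False.
Pure literal: y3 appears only positively; assign y3 = True.
Set y1 = False and propagate.
  then y11 is forced to False.
The remaining clauses are satisfied by y4 = True, y5 = False, y6 = True, y7 = True, y8 = True, y9 = False, y10 = True, y12 = True.
Check each clause:
  1. {¬y4, y12} — y12 is true.
  2. {y9, ¬y1} — ¬y1 is true.
  3. {¬y11, y1} — ¬y11 is true.
  4. {¬y6, y10} — y10 is true.
  5. {¬y9, y5} — ¬y9 is true.
  6. {¬y5, ¬y10} — ¬y5 is true.
  7. {y6, y9} — y6 is true.
  8. {¬y2, y10} — y10 is true.
  9. {¬y7, ¬y11} — ¬y11 is true.
  10. {y6, ¬y12} — y6 is true.
  11. {¬y8, y3} — y3 is true.
  12. {y7, ¬y10} — y7 is true.
  13. {y7, y5} — y7 is true.
  14. {y3, ¬y12} — y3 is true.
  15. {¬y2, ¬y9} — ¬y2 is true.
  16. {y10, ¬y5} — y10 is true.
  17. {y3, ¬y6} — y3 is true.
  18. {¬y8, ¬y9} — ¬y9 is true.
  19. {¬y10, ¬y11} — ¬y11 is true.
  20. {¬y4, ¬y1} — ¬y1 is true.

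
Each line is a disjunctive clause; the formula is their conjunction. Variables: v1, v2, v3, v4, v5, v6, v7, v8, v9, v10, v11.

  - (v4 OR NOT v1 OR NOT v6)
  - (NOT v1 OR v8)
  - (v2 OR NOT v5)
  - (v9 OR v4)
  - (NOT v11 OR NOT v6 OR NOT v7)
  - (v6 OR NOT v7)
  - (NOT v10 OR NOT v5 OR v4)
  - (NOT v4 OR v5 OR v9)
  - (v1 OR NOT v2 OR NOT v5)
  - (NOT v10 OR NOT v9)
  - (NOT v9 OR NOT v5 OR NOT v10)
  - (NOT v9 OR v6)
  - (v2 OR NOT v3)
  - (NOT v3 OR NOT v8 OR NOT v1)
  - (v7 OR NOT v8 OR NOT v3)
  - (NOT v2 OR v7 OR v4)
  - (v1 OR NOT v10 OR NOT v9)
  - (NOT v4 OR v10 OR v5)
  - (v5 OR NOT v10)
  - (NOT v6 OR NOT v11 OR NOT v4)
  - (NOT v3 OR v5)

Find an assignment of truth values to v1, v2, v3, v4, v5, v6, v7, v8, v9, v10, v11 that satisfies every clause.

v1=False, v2=False, v3=False, v4=False, v5=False, v6=True, v7=False, v8=True, v9=True, v10=False, v11=True

Check each clause:
  1. (NOT v6 OR NOT v1 OR v4) — NOT v1 is true.
  2. (v8 OR NOT v1) — v8 is true.
  3. (NOT v5 OR v2) — NOT v5 is true.
  4. (v4 OR v9) — v9 is true.
  5. (NOT v6 OR NOT v11 OR NOT v7) — NOT v7 is true.
  6. (NOT v7 OR v6) — NOT v7 is true.
  7. (NOT v5 OR NOT v10 OR v4) — NOT v5 is true.
  8. (NOT v4 OR v5 OR v9) — v9 is true.
  9. (NOT v5 OR NOT v2 OR v1) — NOT v5 is true.
  10. (NOT v9 OR NOT v10) — NOT v10 is true.
  11. (NOT v5 OR NOT v9 OR NOT v10) — NOT v5 is true.
  12. (v6 OR NOT v9) — v6 is true.
  13. (v2 OR NOT v3) — NOT v3 is true.
  14. (NOT v8 OR NOT v3 OR NOT v1) — NOT v3 is true.
  15. (NOT v8 OR NOT v3 OR v7) — NOT v3 is true.
  16. (v4 OR v7 OR NOT v2) — NOT v2 is true.
  17. (NOT v9 OR v1 OR NOT v10) — NOT v10 is true.
  18. (v5 OR v10 OR NOT v4) — NOT v4 is true.
  19. (v5 OR NOT v10) — NOT v10 is true.
  20. (NOT v6 OR NOT v11 OR NOT v4) — NOT v4 is true.
  21. (v5 OR NOT v3) — NOT v3 is true.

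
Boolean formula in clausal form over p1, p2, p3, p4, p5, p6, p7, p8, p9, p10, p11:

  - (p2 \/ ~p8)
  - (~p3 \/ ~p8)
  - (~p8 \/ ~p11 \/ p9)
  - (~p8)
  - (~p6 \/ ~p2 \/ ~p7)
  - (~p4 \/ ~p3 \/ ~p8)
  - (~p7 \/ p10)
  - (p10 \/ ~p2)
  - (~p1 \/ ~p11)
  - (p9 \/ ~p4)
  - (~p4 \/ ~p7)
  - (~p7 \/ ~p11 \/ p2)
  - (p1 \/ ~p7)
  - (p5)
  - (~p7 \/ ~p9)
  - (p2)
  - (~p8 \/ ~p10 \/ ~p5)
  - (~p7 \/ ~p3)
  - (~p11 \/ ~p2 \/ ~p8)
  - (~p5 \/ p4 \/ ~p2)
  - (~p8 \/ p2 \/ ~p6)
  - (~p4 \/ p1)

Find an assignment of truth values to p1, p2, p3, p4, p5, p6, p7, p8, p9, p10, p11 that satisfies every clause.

p1=T, p2=T, p3=T, p4=T, p5=T, p6=F, p7=F, p8=F, p9=T, p10=T, p11=F

Check each clause:
  1. (~p8 \/ p2) — ~p8 is true.
  2. (~p3 \/ ~p8) — ~p8 is true.
  3. (~p11 \/ ~p8 \/ p9) — ~p8 is true.
  4. (~p8) — ~p8 is true.
  5. (~p7 \/ ~p6 \/ ~p2) — ~p7 is true.
  6. (~p8 \/ ~p3 \/ ~p4) — ~p8 is true.
  7. (p10 \/ ~p7) — ~p7 is true.
  8. (~p2 \/ p10) — p10 is true.
  9. (~p11 \/ ~p1) — ~p11 is true.
  10. (~p4 \/ p9) — p9 is true.
  11. (~p7 \/ ~p4) — ~p7 is true.
  12. (~p11 \/ ~p7 \/ p2) — ~p7 is true.
  13. (~p7 \/ p1) — p1 is true.
  14. (p5) — p5 is true.
  15. (~p9 \/ ~p7) — ~p7 is true.
  16. (p2) — p2 is true.
  17. (~p5 \/ ~p10 \/ ~p8) — ~p8 is true.
  18. (~p7 \/ ~p3) — ~p7 is true.
  19. (~p8 \/ ~p11 \/ ~p2) — ~p8 is true.
  20. (~p5 \/ p4 \/ ~p2) — p4 is true.
  21. (~p6 \/ p2 \/ ~p8) — ~p8 is true.
  22. (p1 \/ ~p4) — p1 is true.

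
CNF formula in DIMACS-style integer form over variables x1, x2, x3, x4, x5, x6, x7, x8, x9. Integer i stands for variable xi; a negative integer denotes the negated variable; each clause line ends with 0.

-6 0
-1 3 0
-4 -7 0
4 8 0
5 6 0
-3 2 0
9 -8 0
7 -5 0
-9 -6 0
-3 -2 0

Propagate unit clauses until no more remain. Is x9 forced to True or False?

Unit clause (!x6) sets x6 = False.
From (x5 || x6) and x6 = False: x5 = True.
In (!x5 || x7), !x5 is now false; x7 must hold, so x7 = True.
(!x4 || !x7): since x7 = True, the clause reduces to (!x4). x4 = False.
(x8 || x4) with x4 = False leaves only x8, so x8 = True.
In (x9 || !x8), !x8 is now false; x9 must hold, so x9 = True.

True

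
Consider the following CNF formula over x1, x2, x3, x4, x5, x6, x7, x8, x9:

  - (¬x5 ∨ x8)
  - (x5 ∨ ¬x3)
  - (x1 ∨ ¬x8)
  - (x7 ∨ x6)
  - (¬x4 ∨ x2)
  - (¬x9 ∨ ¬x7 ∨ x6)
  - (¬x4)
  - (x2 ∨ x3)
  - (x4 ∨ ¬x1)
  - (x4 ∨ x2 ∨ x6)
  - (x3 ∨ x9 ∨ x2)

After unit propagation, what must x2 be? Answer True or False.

(¬x4) stands alone — x4 = False.
(¬x1 ∨ x4): since x4 = False, the clause reduces to (¬x1). x1 = False.
(x1 ∨ ¬x8) with x1 = False leaves only ¬x8, so x8 = False.
From (x8 ∨ ¬x5) and x8 = False: x5 = False.
From (x5 ∨ ¬x3) and x5 = False: x3 = False.
From (x3 ∨ x2) and x3 = False: x2 = True.

True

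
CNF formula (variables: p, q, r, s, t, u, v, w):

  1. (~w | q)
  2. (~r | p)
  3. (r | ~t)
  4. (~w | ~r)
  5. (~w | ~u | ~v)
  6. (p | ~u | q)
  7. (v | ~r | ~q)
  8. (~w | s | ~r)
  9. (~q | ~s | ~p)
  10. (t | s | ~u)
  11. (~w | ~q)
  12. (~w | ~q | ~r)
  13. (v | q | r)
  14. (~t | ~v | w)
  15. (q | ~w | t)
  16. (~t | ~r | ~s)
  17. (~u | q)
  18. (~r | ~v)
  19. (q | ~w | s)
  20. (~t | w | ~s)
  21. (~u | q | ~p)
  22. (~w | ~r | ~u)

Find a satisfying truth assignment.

p=F, q=F, r=F, s=F, t=F, u=F, v=T, w=F

u occurs only negated in the remaining clauses — set u = False.
Branch on p: take p = False.
  then r is forced to False.
  then t is forced to False.
For the remaining variables, q = False, s = False, v = True, w = False works.
Check each clause:
  1. (q | ~w) — ~w is true.
  2. (p | ~r) — ~r is true.
  3. (~t | r) — ~t is true.
  4. (~w | ~r) — ~w is true.
  5. (~v | ~u | ~w) — ~w is true.
  6. (q | ~u | p) — ~u is true.
  7. (~r | ~q | v) — ~r is true.
  8. (s | ~r | ~w) — ~w is true.
  9. (~p | ~s | ~q) — ~s is true.
  10. (t | s | ~u) — ~u is true.
  11. (~w | ~q) — ~w is true.
  12. (~r | ~q | ~w) — ~w is true.
  13. (r | q | v) — v is true.
  14. (~v | w | ~t) — ~t is true.
  15. (~w | t | q) — ~w is true.
  16. (~s | ~r | ~t) — ~t is true.
  17. (~u | q) — ~u is true.
  18. (~r | ~v) — ~r is true.
  19. (~w | q | s) — ~w is true.
  20. (~s | w | ~t) — ~t is true.
  21. (q | ~p | ~u) — ~u is true.
  22. (~w | ~u | ~r) — ~w is true.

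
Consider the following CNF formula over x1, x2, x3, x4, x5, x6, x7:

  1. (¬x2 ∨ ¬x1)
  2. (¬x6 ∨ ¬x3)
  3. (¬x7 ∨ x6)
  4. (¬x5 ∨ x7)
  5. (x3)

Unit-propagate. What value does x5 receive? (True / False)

False

Unit clause (x3) sets x3 = True.
(¬x6 ∨ ¬x3) with x3 = True leaves only ¬x6, so x6 = False.
From (x6 ∨ ¬x7) and x6 = False: x7 = False.
(¬x5 ∨ x7) with x7 = False leaves only ¬x5, so x5 = False.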